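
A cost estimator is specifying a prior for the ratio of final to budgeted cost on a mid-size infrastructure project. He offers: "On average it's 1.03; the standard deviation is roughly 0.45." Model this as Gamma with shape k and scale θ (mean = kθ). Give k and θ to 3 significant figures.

k ≈ 5.24, θ ≈ 0.197

For Gamma(k, scale θ): mean = kθ, variance = kθ², so CV = 1/√k.
CV = SD/mean = 0.45/1.03 = 0.4369, hence k = 1/CV² = 5.24.
Then θ = mean/k = 1.03/5.24 = 0.197.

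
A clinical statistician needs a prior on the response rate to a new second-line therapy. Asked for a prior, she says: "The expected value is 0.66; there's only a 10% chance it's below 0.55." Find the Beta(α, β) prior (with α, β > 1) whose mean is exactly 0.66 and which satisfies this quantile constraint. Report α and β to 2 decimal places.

α ≈ 20.65, β ≈ 10.64

With mean 0.66 fixed, write α = 0.66s, β = 0.34s where s = α+β.
Need P(θ < 0.55) = 0.1 under Beta(0.66s, 0.34s). Normal approximation: (q−m)/√(m(1−m)/s) ≈ z_{0.1} = -1.28, so s ≈ 0.66·0.34·(-1.28)²/(0.55−0.66)² = 30.5.
At s = 30.5: P(θ<0.55) ≈ 0.103. Adjusting to match 0.1 gives s ≈ 31.29.
So α = 0.66·31.29 ≈ 20.65, β = 0.34·31.29 ≈ 10.64.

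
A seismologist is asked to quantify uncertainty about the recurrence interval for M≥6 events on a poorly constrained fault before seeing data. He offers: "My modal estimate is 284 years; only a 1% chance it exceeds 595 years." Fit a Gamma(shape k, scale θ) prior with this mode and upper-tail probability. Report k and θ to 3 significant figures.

k ≈ 9.9, θ ≈ 31.9

Gamma(k,θ) with k>1 has mode (k−1)θ, so θ = 284/(k−1).
Need P(X < 595) = 0.99 with θ tied to k this way. Start at k = 2, θ = 284: P(X<595) ≈ 0.619.
Too low — raise k to concentrate. Iterating converges to k ≈ 9.9.
Then θ = 284/(9.9−1) ≈ 31.9.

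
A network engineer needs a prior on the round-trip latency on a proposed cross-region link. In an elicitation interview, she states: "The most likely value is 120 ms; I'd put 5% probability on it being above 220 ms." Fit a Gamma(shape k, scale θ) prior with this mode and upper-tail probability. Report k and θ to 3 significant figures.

k ≈ 8.58, θ ≈ 15.8

Gamma(k,θ) with k>1 has mode (k−1)θ, so θ = 120/(k−1).
Need P(X < 220) = 0.95 with θ tied to k this way. Start at k = 2, θ = 120: P(X<220) ≈ 0.547.
Too low — raise k to concentrate. Iterating converges to k ≈ 8.58.
Then θ = 120/(8.58−1) ≈ 15.8.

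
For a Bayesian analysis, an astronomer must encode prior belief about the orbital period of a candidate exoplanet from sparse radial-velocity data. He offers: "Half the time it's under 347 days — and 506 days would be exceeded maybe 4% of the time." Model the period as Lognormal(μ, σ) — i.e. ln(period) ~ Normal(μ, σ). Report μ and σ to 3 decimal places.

If T ~ Lognormal(μ,σ) then ln T ~ Normal(μ,σ), so the p-quantile of ln T is μ + z_p·σ.
ln(347) = 5.849 and ln(506) = 6.227; z_{0.5} = 0, z_{0.96} = 1.751.
σ = (6.227 − 5.849)/(1.751 − (0)) = 0.215.
μ = 5.849 − (0)·0.215 = 5.849.

μ ≈ 5.849, σ ≈ 0.215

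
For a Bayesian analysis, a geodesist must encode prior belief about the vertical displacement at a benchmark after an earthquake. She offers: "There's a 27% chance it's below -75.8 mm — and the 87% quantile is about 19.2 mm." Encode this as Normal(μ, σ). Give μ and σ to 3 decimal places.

μ = -42.327, σ = 54.623

For Normal(μ,σ), the p-quantile is μ + z_p·σ. Here z_{0.27} = -0.6128, z_{0.87} = 1.126.
So -75.8 = μ − 0.6128σ and 19.2 = μ + 1.126σ.
Subtracting: σ = (19.2 − -75.8)/(1.126 − (-0.6128)) = 54.623.
Then μ = -75.8 − (-0.6128)·54.623 = -42.327.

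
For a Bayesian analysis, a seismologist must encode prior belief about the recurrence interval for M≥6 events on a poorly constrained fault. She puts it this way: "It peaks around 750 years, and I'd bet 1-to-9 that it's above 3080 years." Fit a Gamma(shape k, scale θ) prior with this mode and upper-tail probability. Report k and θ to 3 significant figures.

Gamma(k,θ) with k>1 has mode (k−1)θ, so θ = 750/(k−1).
Need P(X < 3080) = 0.9 with θ tied to k this way. Start at k = 2, θ = 750: P(X<3080) ≈ 0.916.
Too high — lower k to spread out. Iterating converges to k ≈ 1.92.
Then θ = 750/(1.92−1) ≈ 818.

k ≈ 1.92, θ ≈ 818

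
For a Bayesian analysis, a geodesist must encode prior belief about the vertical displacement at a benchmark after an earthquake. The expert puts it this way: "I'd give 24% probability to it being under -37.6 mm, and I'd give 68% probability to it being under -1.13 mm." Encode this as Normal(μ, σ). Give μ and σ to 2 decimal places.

μ = -15.66, σ = 31.06

The p-quantile of Normal(μ,σ) is μ + z_p·σ, with z_{0.24} = -0.7063 and z_{0.68} = 0.4677.
Eliminate σ: μ = (z₂·x₁ − z₁·x₂)/(z₂ − z₁) = (0.4677·-37.6 − (-0.7063)·-1.13)/1.174 = -15.66.
Then σ = (x₂ − x₁)/(z₂ − z₁) = (-1.13 − -37.6)/1.174 = 31.06.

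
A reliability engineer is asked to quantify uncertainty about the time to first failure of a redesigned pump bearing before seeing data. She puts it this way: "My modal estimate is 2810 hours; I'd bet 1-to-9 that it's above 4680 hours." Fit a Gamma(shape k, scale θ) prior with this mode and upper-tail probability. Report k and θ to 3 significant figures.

Gamma(k,θ) with k>1 has mode (k−1)θ, so θ = 2810/(k−1).
Need P(X < 4680) = 0.9 with θ tied to k this way. Start at k = 2, θ = 2810: P(X<4680) ≈ 0.496.
Too low — raise k to concentrate. Iterating converges to k ≈ 8.26.
Then θ = 2810/(8.26−1) ≈ 387.

k ≈ 8.26, θ ≈ 387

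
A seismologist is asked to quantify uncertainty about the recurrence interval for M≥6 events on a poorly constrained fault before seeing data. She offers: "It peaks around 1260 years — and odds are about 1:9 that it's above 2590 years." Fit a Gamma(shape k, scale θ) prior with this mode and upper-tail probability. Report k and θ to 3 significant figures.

Gamma(k,θ) with k>1 has mode (k−1)θ, so θ = 1260/(k−1).
Need P(X < 2590) = 0.9 with θ tied to k this way. Start at k = 2, θ = 1260: P(X<2590) ≈ 0.609.
Too low — raise k to concentrate. Iterating converges to k ≈ 4.7.
Then θ = 1260/(4.7−1) ≈ 341.

k ≈ 4.7, θ ≈ 341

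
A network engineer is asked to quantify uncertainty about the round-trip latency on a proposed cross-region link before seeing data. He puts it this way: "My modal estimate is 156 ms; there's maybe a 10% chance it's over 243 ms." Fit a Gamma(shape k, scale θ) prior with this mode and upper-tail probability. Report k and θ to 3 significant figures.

Gamma(k,θ) with k>1 has mode (k−1)θ, so θ = 156/(k−1).
Need P(X < 243) = 0.9 with θ tied to k this way. Start at k = 2, θ = 156: P(X<243) ≈ 0.461.
Too low — raise k to concentrate. Iterating converges to k ≈ 10.5.
Then θ = 156/(10.5−1) ≈ 16.4.

k ≈ 10.5, θ ≈ 16.4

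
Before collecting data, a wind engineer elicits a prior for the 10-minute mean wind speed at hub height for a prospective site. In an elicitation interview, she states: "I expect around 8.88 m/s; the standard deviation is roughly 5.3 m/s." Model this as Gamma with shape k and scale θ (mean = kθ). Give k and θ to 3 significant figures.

k ≈ 2.81, θ ≈ 3.16

For Gamma(k, scale θ): mean = kθ, variance = kθ², so CV = 1/√k.
CV = SD/mean = 5.3/8.88 = 0.5968, hence k = 1/CV² = 2.81.
Then θ = mean/k = 8.88/2.81 = 3.16.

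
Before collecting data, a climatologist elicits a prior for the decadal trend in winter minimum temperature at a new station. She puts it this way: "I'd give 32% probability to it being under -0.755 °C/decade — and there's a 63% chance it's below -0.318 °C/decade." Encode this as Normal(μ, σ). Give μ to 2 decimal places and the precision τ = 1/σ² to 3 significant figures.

For Normal(μ,σ), the p-quantile is μ + z_p·σ. Here z_{0.32} = -0.4677, z_{0.63} = 0.3319.
So -0.755 = μ − 0.4677σ and -0.318 = μ + 0.3319σ.
Subtracting: σ = (-0.318 − -0.755)/(0.3319 − (-0.4677)) = 0.55.
Then μ = -0.755 − (-0.4677)·0.55 = -0.50.
Precision τ = 1/σ² = 1/0.5466² = 3.35.

μ = -0.50, τ = 3.35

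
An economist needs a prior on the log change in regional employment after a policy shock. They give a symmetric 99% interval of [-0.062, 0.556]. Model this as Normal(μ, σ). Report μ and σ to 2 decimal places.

A symmetric 99% interval runs μ ± z·σ with z = 2.576.
Half-width = 0.309, so σ = 0.309/2.576 = 0.12.
μ is the interval midpoint, 0.25.

μ = 0.25, σ = 0.12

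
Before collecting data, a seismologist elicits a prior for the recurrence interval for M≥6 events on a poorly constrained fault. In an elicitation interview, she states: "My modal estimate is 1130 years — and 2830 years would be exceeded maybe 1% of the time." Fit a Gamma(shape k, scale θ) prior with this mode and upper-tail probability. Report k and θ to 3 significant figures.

k ≈ 6.57, θ ≈ 203

Gamma(k,θ) with k>1 has mode (k−1)θ, so θ = 1130/(k−1).
Need P(X < 2830) = 0.99 with θ tied to k this way. Start at k = 2, θ = 1130: P(X<2830) ≈ 0.714.
Too low — raise k to concentrate. Iterating converges to k ≈ 6.57.
Then θ = 1130/(6.57−1) ≈ 203.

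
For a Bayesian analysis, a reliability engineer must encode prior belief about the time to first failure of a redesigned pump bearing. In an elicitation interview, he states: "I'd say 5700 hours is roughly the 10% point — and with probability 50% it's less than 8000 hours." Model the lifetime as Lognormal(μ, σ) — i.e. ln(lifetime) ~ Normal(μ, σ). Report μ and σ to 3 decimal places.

If T ~ Lognormal(μ,σ) then ln T ~ Normal(μ,σ), so the p-quantile of ln T is μ + z_p·σ.
ln(5700) = 8.648 and ln(8000) = 8.987; z_{0.1} = -1.282, z_{0.5} = 0.
σ = (8.987 − 8.648)/(0 − (-1.282)) = 0.265.
μ = 8.648 − (-1.282)·0.265 = 8.987.

μ ≈ 8.987, σ ≈ 0.265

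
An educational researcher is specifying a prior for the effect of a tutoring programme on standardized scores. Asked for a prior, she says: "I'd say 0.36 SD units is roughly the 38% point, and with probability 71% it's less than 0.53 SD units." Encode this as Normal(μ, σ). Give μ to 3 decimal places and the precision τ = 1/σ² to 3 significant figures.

The p-quantile of Normal(μ,σ) is μ + z_p·σ, with z_{0.38} = -0.3055 and z_{0.71} = 0.5534.
Eliminate σ: μ = (z₂·x₁ − z₁·x₂)/(z₂ − z₁) = (0.5534·0.36 − (-0.3055)·0.53)/0.8589 = 0.420.
Then σ = (x₂ − x₁)/(z₂ − z₁) = (0.53 − 0.36)/0.8589 = 0.198.
Precision τ = 1/σ² = 1/0.1979² = 25.5.

μ = 0.420, τ = 25.5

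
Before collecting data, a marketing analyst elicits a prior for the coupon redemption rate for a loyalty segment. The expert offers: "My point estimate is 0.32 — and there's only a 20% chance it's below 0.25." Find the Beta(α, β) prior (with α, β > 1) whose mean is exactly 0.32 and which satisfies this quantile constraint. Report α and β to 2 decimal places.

With mean 0.32 fixed, write α = 0.32s, β = 0.68s where s = α+β.
Need P(θ < 0.25) = 0.2 under Beta(0.32s, 0.68s). Normal approximation: (q−m)/√(m(1−m)/s) ≈ z_{0.2} = -0.842, so s ≈ 0.32·0.68·(-0.842)²/(0.25−0.32)² = 31.5.
At s = 31.5: P(θ<0.25) ≈ 0.204. Adjusting to match 0.2 gives s ≈ 32.33.
So α = 0.32·32.33 ≈ 10.35, β = 0.68·32.33 ≈ 21.99.

α ≈ 10.35, β ≈ 21.99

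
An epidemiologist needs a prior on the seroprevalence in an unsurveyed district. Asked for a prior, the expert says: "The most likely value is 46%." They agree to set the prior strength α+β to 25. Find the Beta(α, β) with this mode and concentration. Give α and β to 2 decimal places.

For α,β > 1 the Beta mode is (α−1)/(α+β−2). With α+β = 25, the mode is (α−1)/23.
Set (α−1)/23 = 0.46 → α = 1 + 0.46·23 = 11.58.
β = 25 − α = 13.42.

α = 11.58, β = 13.42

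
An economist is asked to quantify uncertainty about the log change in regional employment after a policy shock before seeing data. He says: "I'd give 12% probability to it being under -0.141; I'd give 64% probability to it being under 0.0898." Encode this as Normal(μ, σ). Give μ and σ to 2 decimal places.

μ = 0.04, σ = 0.15

The p-quantile of Normal(μ,σ) is μ + z_p·σ, with z_{0.12} = -1.175 and z_{0.64} = 0.3585.
Eliminate σ: μ = (z₂·x₁ − z₁·x₂)/(z₂ − z₁) = (0.3585·-0.141 − (-1.175)·0.0898)/1.533 = 0.04.
Then σ = (x₂ − x₁)/(z₂ − z₁) = (0.0898 − -0.141)/1.533 = 0.15.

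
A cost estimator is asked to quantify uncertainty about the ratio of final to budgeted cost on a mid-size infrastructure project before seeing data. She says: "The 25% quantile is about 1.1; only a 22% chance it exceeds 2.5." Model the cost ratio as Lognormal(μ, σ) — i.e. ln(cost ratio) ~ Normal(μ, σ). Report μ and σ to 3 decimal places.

μ ≈ 0.478, σ ≈ 0.567

If T ~ Lognormal(μ,σ) then ln T ~ Normal(μ,σ), so the p-quantile of ln T is μ + z_p·σ.
ln(1.1) = 0.09531 and ln(2.5) = 0.9163; z_{0.25} = -0.6745, z_{0.78} = 0.7722.
σ = (0.9163 − 0.09531)/(0.7722 − (-0.6745)) = 0.567.
μ = 0.09531 − (-0.6745)·0.567 = 0.478.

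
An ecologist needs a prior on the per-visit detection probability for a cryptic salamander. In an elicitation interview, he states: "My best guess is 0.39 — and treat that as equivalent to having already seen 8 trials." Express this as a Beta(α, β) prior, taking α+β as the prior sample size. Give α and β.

Under the effective-sample-size interpretation, Beta(α, β) has prior mean α/(α+β) and prior sample size α+β.
So α+β = 8 and α/(α+β) = 0.39, giving α = 0.39·8 = 3.12 and β = 8 − 3.12 = 4.88.

α = 3.12, β = 4.88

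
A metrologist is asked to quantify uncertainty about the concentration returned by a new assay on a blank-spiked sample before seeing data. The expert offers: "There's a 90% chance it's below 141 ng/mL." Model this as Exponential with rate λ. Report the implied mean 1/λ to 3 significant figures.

P(T < 141.0) = 1 − e^(−λ·141.0) = 0.9, so λ = −ln(1−0.9)/141.0 = −ln(0.1)/141.0 = 0.0163.
Mean = 1/λ = 61.2 ng/mL.

mean ≈ 61.2 ng/mL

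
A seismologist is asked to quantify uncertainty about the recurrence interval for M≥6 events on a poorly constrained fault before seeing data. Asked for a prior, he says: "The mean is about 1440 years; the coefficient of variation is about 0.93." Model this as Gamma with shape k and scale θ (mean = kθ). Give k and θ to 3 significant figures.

For Gamma(k, scale θ): mean = kθ, variance = kθ², so CV = 1/√k.
CV = 0.93, hence k = 1/CV² = 1.16.
Then θ = mean/k = 1440/1.16 = 1250.

k ≈ 1.16, θ ≈ 1250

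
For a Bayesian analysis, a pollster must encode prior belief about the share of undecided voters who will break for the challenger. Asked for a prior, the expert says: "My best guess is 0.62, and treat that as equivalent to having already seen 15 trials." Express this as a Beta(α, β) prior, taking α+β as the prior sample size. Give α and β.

Under the effective-sample-size interpretation, Beta(α, β) has prior mean α/(α+β) and prior sample size α+β.
So α+β = 15 and α/(α+β) = 0.62, giving α = 0.62·15 = 9.3 and β = 15 − 9.3 = 5.7.

α = 9.3, β = 5.7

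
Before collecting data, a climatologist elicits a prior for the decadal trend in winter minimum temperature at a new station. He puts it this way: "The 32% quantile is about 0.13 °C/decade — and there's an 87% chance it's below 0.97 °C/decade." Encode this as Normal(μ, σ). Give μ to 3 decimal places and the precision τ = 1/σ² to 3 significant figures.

The p-quantile of Normal(μ,σ) is μ + z_p·σ, with z_{0.32} = -0.4677 and z_{0.87} = 1.126.
Eliminate σ: μ = (z₂·x₁ − z₁·x₂)/(z₂ − z₁) = (1.126·0.13 − (-0.4677)·0.97)/1.594 = 0.376.
Then σ = (x₂ − x₁)/(z₂ − z₁) = (0.97 − 0.13)/1.594 = 0.527.
Precision τ = 1/σ² = 1/0.5269² = 3.6.

μ = 0.376, τ = 3.6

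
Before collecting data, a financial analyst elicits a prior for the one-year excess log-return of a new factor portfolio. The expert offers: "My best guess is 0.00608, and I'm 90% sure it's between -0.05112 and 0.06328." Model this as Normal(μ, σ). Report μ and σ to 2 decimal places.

A symmetric 90% interval runs μ ± z·σ with z = 1.645.
Half-width = 0.0572, so σ = 0.0572/1.645 = 0.03.
μ is the stated best guess, 0.01.

μ = 0.01, σ = 0.03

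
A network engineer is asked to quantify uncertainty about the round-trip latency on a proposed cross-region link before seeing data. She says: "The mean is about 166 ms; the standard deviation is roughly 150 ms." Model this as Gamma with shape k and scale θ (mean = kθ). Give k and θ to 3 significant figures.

k ≈ 1.22, θ ≈ 136

For Gamma(k, scale θ): mean = kθ, variance = kθ², so CV = 1/√k.
CV = SD/mean = 150/166 = 0.9036, hence k = 1/CV² = 1.22.
Then θ = mean/k = 166/1.22 = 136.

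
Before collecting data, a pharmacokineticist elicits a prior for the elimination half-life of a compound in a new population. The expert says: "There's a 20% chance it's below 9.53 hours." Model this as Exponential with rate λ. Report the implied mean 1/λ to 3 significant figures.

mean ≈ 42.7 hours

P(T < 9.53) = 1 − e^(−λ·9.53) = 0.2, so λ = −ln(1−0.2)/9.53 = −ln(0.8)/9.53 = 0.0234.
Mean = 1/λ = 42.7 hours.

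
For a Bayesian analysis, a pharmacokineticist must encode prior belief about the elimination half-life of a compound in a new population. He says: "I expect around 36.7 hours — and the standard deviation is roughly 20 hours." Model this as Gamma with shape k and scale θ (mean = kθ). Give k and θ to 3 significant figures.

For Gamma(k, scale θ): mean = kθ, variance = kθ², so CV = 1/√k.
CV = SD/mean = 20/36.7 = 0.545, hence k = 1/CV² = 3.37.
Then θ = mean/k = 36.7/3.37 = 10.9.

k ≈ 3.37, θ ≈ 10.9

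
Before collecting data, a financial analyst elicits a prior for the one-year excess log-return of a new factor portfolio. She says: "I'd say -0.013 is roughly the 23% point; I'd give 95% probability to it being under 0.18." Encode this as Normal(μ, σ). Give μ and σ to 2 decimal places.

The p-quantile of Normal(μ,σ) is μ + z_p·σ, with z_{0.23} = -0.7388 and z_{0.95} = 1.645.
Eliminate σ: μ = (z₂·x₁ − z₁·x₂)/(z₂ − z₁) = (1.645·-0.013 − (-0.7388)·0.18)/2.384 = 0.05.
Then σ = (x₂ − x₁)/(z₂ − z₁) = (0.18 − -0.013)/2.384 = 0.08.

μ = 0.05, σ = 0.08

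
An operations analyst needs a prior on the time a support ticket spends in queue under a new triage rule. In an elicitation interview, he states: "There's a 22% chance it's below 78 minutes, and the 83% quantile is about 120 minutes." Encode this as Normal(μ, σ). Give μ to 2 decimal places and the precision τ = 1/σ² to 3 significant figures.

μ = 96.79, τ = 0.00169

For Normal(μ,σ), the p-quantile is μ + z_p·σ. Here z_{0.22} = -0.7722, z_{0.83} = 0.9542.
So 78 = μ − 0.7722σ and 120 = μ + 0.9542σ.
Subtracting: σ = (120 − 78)/(0.9542 − (-0.7722)) = 24.33.
Then μ = 78 − (-0.7722)·24.33 = 96.79.
Precision τ = 1/σ² = 1/24.33² = 0.00169.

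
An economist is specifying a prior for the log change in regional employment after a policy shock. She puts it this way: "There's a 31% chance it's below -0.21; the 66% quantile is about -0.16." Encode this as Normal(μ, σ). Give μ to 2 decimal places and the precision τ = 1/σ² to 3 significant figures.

μ = -0.18, τ = 330

The p-quantile of Normal(μ,σ) is μ + z_p·σ, with z_{0.31} = -0.4959 and z_{0.66} = 0.4125.
Eliminate σ: μ = (z₂·x₁ − z₁·x₂)/(z₂ − z₁) = (0.4125·-0.21 − (-0.4959)·-0.16)/0.9083 = -0.18.
Then σ = (x₂ − x₁)/(z₂ − z₁) = (-0.16 − -0.21)/0.9083 = 0.06.
Precision τ = 1/σ² = 1/0.05505² = 330.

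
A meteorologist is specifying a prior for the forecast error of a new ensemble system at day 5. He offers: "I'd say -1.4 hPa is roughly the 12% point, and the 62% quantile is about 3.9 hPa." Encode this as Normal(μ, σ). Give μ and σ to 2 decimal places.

μ = 2.81, σ = 3.58

For Normal(μ,σ), the p-quantile is μ + z_p·σ. Here z_{0.12} = -1.175, z_{0.62} = 0.3055.
So -1.4 = μ − 1.175σ and 3.9 = μ + 0.3055σ.
Subtracting: σ = (3.9 − -1.4)/(0.3055 − (-1.175)) = 3.58.
Then μ = -1.4 − (-1.175)·3.58 = 2.81.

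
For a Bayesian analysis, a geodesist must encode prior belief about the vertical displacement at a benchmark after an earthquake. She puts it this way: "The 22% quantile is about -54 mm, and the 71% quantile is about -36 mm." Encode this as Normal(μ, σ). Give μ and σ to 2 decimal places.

The p-quantile of Normal(μ,σ) is μ + z_p·σ, with z_{0.22} = -0.7722 and z_{0.71} = 0.5534.
Eliminate σ: μ = (z₂·x₁ − z₁·x₂)/(z₂ − z₁) = (0.5534·-54 − (-0.7722)·-36)/1.326 = -43.51.
Then σ = (x₂ − x₁)/(z₂ − z₁) = (-36 − -54)/1.326 = 13.58.

μ = -43.51, σ = 13.58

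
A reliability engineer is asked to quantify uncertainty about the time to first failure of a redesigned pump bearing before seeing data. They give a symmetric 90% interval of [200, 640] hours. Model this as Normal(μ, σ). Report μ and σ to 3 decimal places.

A symmetric 90% interval runs μ ± z·σ with z = 1.645.
Half-width = 220, so σ = 220/1.645 = 133.751.
μ is the interval midpoint, 420.000.

μ = 420.000, σ = 133.751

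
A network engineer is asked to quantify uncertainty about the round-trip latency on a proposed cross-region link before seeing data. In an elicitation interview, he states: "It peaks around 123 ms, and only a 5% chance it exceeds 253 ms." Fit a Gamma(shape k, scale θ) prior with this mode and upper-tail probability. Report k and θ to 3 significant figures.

k ≈ 6.32, θ ≈ 23.1

Gamma(k,θ) with k>1 has mode (k−1)θ, so θ = 123/(k−1).
Need P(X < 253) = 0.95 with θ tied to k this way. Start at k = 2, θ = 123: P(X<253) ≈ 0.609.
Too low — raise k to concentrate. Iterating converges to k ≈ 6.32.
Then θ = 123/(6.32−1) ≈ 23.1.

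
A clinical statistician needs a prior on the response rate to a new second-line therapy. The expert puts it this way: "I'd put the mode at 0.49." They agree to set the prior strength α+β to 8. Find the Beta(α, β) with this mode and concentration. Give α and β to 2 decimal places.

α = 3.94, β = 4.06

For α,β > 1 the Beta mode is (α−1)/(α+β−2). With α+β = 8, the mode is (α−1)/6.
Set (α−1)/6 = 0.49 → α = 1 + 0.49·6 = 3.94.
β = 8 − α = 4.06.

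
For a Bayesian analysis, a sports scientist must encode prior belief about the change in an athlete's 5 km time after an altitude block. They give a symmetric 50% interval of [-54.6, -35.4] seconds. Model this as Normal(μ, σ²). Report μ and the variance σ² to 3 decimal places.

A symmetric 50% interval runs μ ± z·σ with z = 0.6745.
Half-width = 9.6, so σ = 9.6/0.6745 = 14.2330 and σ² = 202.578.
μ is the interval midpoint, -45.000.

μ = -45.000, σ² = 202.578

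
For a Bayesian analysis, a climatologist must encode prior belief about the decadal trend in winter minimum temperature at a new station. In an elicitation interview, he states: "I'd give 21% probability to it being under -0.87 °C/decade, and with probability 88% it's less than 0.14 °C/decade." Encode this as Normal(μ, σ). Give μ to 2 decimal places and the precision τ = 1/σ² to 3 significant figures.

μ = -0.46, τ = 3.85

The p-quantile of Normal(μ,σ) is μ + z_p·σ, with z_{0.21} = -0.8064 and z_{0.88} = 1.175.
Eliminate σ: μ = (z₂·x₁ − z₁·x₂)/(z₂ − z₁) = (1.175·-0.87 − (-0.8064)·0.14)/1.981 = -0.46.
Then σ = (x₂ − x₁)/(z₂ − z₁) = (0.14 − -0.87)/1.981 = 0.51.
Precision τ = 1/σ² = 1/0.5097² = 3.85.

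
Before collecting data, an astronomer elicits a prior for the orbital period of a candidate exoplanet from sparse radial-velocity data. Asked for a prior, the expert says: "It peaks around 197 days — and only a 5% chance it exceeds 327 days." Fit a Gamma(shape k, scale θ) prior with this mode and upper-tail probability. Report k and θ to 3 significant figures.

Gamma(k,θ) with k>1 has mode (k−1)θ, so θ = 197/(k−1).
Need P(X < 327) = 0.95 with θ tied to k this way. Start at k = 2, θ = 197: P(X<327) ≈ 0.494.
Too low — raise k to concentrate. Iterating converges to k ≈ 11.9.
Then θ = 197/(11.9−1) ≈ 18.1.

k ≈ 11.9, θ ≈ 18.1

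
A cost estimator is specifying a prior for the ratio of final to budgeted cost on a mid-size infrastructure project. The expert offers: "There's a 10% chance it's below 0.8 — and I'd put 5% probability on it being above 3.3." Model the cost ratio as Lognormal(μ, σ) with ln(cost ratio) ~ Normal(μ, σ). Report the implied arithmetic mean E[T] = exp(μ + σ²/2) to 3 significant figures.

E[T] ≈ 1.67

If T ~ Lognormal(μ,σ) then ln T ~ Normal(μ,σ), so the p-quantile of ln T is μ + z_p·σ.
ln(0.8) = -0.2231 and ln(3.3) = 1.194; z_{0.1} = -1.282, z_{0.95} = 1.645.
σ = (1.194 − -0.2231)/(1.645 − (-1.282)) = 0.484.
μ = -0.2231 − (-1.282)·0.484 = 0.397.
E[T] = exp(μ + σ²/2) = exp(0.397 + 0.1172) = 1.67.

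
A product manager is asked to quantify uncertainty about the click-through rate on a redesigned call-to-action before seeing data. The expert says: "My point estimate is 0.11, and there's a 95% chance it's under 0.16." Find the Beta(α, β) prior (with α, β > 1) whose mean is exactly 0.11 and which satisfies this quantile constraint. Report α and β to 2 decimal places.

With mean 0.11 fixed, write α = 0.11s, β = 0.89s where s = α+β.
Need P(θ < 0.16) = 0.95 under Beta(0.11s, 0.89s). Normal approximation: (q−m)/√(m(1−m)/s) ≈ z_{0.95} = 1.64, so s ≈ 0.11·0.89·(1.64)²/(0.16−0.11)² = 105.9.
At s = 105.9: P(θ<0.16) ≈ 0.939. Adjusting to match 0.95 gives s ≈ 121.04.
So α = 0.11·121.04 ≈ 13.31, β = 0.89·121.04 ≈ 107.72.

α ≈ 13.31, β ≈ 107.72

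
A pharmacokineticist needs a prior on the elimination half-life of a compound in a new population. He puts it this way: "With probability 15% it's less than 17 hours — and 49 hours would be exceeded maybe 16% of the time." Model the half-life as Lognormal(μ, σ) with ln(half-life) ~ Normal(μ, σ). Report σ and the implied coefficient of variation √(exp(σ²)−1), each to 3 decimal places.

σ ≈ 0.521, CV ≈ 0.559

If T ~ Lognormal(μ,σ) then ln T ~ Normal(μ,σ), so the p-quantile of ln T is μ + z_p·σ.
ln(17) = 2.833 and ln(49) = 3.892; z_{0.15} = -1.036, z_{0.84} = 0.9945.
σ = (3.892 − 2.833)/(0.9945 − (-1.036)) = 0.521.
μ = 2.833 − (-1.036)·0.521 = 3.373.
CV = √(exp(σ²)−1) = √(exp(0.2717)−1) = 0.559.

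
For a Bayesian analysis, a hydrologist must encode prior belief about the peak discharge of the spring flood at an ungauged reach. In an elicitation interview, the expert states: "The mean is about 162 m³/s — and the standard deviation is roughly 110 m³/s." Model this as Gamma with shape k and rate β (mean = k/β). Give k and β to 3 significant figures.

For Gamma(k, rate β): mean = k/β, variance = k/β², so CV = 1/√k.
CV = SD/mean = 110/162 = 0.679, hence k = 1/CV² = 2.17.
Then β = k/mean = 2.17/162 = 0.0134.

k ≈ 2.17, β ≈ 0.0134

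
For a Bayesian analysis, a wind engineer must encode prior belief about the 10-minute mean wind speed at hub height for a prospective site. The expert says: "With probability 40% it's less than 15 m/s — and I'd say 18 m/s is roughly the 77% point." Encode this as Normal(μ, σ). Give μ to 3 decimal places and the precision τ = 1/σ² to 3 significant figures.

μ = 15.766, τ = 0.109

The p-quantile of Normal(μ,σ) is μ + z_p·σ, with z_{0.4} = -0.2533 and z_{0.77} = 0.7388.
Eliminate σ: μ = (z₂·x₁ − z₁·x₂)/(z₂ − z₁) = (0.7388·15 − (-0.2533)·18)/0.9922 = 15.766.
Then σ = (x₂ − x₁)/(z₂ − z₁) = (18 − 15)/0.9922 = 3.024.
Precision τ = 1/σ² = 1/3.024² = 0.109.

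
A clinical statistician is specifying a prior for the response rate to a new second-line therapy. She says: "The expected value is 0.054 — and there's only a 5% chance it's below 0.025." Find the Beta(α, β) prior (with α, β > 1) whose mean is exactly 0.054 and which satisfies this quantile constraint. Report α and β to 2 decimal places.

α ≈ 6.53, β ≈ 114.36

With mean 0.054 fixed, write α = 0.054s, β = 0.946s where s = α+β.
Need P(θ < 0.025) = 0.05 under Beta(0.054s, 0.946s). Normal approximation: (q−m)/√(m(1−m)/s) ≈ z_{0.05} = -1.64, so s ≈ 0.054·0.946·(-1.64)²/(0.025−0.054)² = 164.3.
At s = 164.3: P(θ<0.025) ≈ 0.025. Adjusting to match 0.05 gives s ≈ 120.89.
So α = 0.054·120.89 ≈ 6.53, β = 0.946·120.89 ≈ 114.36.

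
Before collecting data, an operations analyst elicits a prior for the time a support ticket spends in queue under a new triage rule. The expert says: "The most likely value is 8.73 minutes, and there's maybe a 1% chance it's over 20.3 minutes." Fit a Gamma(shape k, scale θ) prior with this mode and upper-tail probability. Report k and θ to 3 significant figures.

k ≈ 7.69, θ ≈ 1.3

Gamma(k,θ) with k>1 has mode (k−1)θ, so θ = 8.73/(k−1).
Need P(X < 20.3) = 0.99 with θ tied to k this way. Start at k = 2, θ = 8.73: P(X<20.3) ≈ 0.675.
Too low — raise k to concentrate. Iterating converges to k ≈ 7.69.
Then θ = 8.73/(7.69−1) ≈ 1.3.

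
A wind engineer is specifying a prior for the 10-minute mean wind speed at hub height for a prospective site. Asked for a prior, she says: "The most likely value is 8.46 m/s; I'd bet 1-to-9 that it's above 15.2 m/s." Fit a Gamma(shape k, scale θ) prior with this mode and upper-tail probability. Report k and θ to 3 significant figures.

k ≈ 6.54, θ ≈ 1.53

Gamma(k,θ) with k>1 has mode (k−1)θ, so θ = 8.46/(k−1).
Need P(X < 15.2) = 0.9 with θ tied to k this way. Start at k = 2, θ = 8.46: P(X<15.2) ≈ 0.536.
Too low — raise k to concentrate. Iterating converges to k ≈ 6.54.
Then θ = 8.46/(6.54−1) ≈ 1.53.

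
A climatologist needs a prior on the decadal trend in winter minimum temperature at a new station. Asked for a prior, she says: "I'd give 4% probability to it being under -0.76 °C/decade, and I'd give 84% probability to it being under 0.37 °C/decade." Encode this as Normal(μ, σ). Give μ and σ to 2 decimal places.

μ = -0.04, σ = 0.41

For Normal(μ,σ), the p-quantile is μ + z_p·σ. Here z_{0.04} = -1.751, z_{0.84} = 0.9945.
So -0.76 = μ − 1.751σ and 0.37 = μ + 0.9945σ.
Subtracting: σ = (0.37 − -0.76)/(0.9945 − (-1.751)) = 0.41.
Then μ = -0.76 − (-1.751)·0.41 = -0.04.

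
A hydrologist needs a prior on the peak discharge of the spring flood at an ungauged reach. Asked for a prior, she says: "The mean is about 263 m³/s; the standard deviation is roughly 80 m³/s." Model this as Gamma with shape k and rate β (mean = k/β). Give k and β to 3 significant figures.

k ≈ 10.8, β ≈ 0.0411

For Gamma(k, rate β): mean = k/β, variance = k/β², so CV = 1/√k.
CV = SD/mean = 80/263 = 0.3042, hence k = 1/CV² = 10.8.
Then β = k/mean = 10.8/263 = 0.0411.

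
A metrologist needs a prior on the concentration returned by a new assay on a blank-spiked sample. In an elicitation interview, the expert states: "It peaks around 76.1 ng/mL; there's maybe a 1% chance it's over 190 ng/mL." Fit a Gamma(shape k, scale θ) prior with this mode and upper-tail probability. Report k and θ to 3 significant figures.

k ≈ 6.61, θ ≈ 13.6

Gamma(k,θ) with k>1 has mode (k−1)θ, so θ = 76.1/(k−1).
Need P(X < 190) = 0.99 with θ tied to k this way. Start at k = 2, θ = 76.1: P(X<190) ≈ 0.712.
Too low — raise k to concentrate. Iterating converges to k ≈ 6.61.
Then θ = 76.1/(6.61−1) ≈ 13.6.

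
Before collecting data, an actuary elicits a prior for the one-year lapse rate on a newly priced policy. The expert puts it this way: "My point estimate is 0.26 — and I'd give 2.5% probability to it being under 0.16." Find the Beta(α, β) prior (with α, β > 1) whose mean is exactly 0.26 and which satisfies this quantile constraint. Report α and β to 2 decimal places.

With mean 0.26 fixed, write α = 0.26s, β = 0.74s where s = α+β.
Need P(θ < 0.16) = 0.025 under Beta(0.26s, 0.74s). Normal approximation: (q−m)/√(m(1−m)/s) ≈ z_{0.025} = -1.96, so s ≈ 0.26·0.74·(-1.96)²/(0.16−0.26)² = 73.9.
At s = 73.9: P(θ<0.16) ≈ 0.016. Adjusting to match 0.025 gives s ≈ 62.59.
So α = 0.26·62.59 ≈ 16.27, β = 0.74·62.59 ≈ 46.32.

α ≈ 16.27, β ≈ 46.32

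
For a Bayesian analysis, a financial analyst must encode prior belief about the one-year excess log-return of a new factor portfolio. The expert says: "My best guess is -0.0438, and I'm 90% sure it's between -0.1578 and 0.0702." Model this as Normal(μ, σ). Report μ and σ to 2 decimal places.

A symmetric 90% interval runs μ ± z·σ with z = 1.645.
Half-width = 0.114, so σ = 0.114/1.645 = 0.07.
μ is the stated best guess, -0.04.

μ = -0.04, σ = 0.07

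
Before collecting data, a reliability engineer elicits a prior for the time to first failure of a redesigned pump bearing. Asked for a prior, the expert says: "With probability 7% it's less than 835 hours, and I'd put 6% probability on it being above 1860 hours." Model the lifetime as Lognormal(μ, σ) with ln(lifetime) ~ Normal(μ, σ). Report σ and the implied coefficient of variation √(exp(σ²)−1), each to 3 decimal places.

If T ~ Lognormal(μ,σ) then ln T ~ Normal(μ,σ), so the p-quantile of ln T is μ + z_p·σ.
ln(835) = 6.727 and ln(1860) = 7.528; z_{0.07} = -1.476, z_{0.94} = 1.555.
σ = (7.528 − 6.727)/(1.555 − (-1.476)) = 0.264.
μ = 6.727 − (-1.476)·0.264 = 7.117.
CV = √(exp(σ²)−1) = √(exp(0.0698)−1) = 0.269.

σ ≈ 0.264, CV ≈ 0.269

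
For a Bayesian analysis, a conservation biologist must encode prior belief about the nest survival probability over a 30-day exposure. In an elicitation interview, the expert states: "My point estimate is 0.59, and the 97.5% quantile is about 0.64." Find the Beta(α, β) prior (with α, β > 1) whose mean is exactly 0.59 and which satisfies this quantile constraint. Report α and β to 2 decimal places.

α ≈ 214.39, β ≈ 148.98

With mean 0.59 fixed, write α = 0.59s, β = 0.41s where s = α+β.
Need P(θ < 0.64) = 0.975 under Beta(0.59s, 0.41s). Normal approximation: (q−m)/√(m(1−m)/s) ≈ z_{0.975} = 1.96, so s ≈ 0.59·0.41·(1.96)²/(0.64−0.59)² = 371.7.
At s = 371.7: P(θ<0.64) ≈ 0.976. Adjusting to match 0.975 gives s ≈ 363.37.
So α = 0.59·363.37 ≈ 214.39, β = 0.41·363.37 ≈ 148.98.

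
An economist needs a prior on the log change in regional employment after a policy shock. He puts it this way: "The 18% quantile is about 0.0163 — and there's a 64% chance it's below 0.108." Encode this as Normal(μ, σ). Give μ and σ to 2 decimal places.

The p-quantile of Normal(μ,σ) is μ + z_p·σ, with z_{0.18} = -0.9154 and z_{0.64} = 0.3585.
Eliminate σ: μ = (z₂·x₁ − z₁·x₂)/(z₂ − z₁) = (0.3585·0.0163 − (-0.9154)·0.108)/1.274 = 0.08.
Then σ = (x₂ − x₁)/(z₂ − z₁) = (0.108 − 0.0163)/1.274 = 0.07.

μ = 0.08, σ = 0.07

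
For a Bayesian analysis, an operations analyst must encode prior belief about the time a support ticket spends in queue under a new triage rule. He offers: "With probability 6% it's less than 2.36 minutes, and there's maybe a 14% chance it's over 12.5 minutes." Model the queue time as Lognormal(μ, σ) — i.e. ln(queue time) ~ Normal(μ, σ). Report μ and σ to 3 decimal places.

If T ~ Lognormal(μ,σ) then ln T ~ Normal(μ,σ), so the p-quantile of ln T is μ + z_p·σ.
ln(2.36) = 0.8587 and ln(12.5) = 2.526; z_{0.06} = -1.555, z_{0.86} = 1.08.
σ = (2.526 − 0.8587)/(1.08 − (-1.555)) = 0.633.
μ = 0.8587 − (-1.555)·0.633 = 1.842.

μ ≈ 1.842, σ ≈ 0.633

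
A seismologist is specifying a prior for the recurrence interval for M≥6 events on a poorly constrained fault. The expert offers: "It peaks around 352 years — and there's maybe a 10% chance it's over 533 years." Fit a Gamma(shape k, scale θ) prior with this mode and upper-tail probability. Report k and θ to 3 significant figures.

k ≈ 11.8, θ ≈ 32.5

Gamma(k,θ) with k>1 has mode (k−1)θ, so θ = 352/(k−1).
Need P(X < 533) = 0.9 with θ tied to k this way. Start at k = 2, θ = 352: P(X<533) ≈ 0.447.
Too low — raise k to concentrate. Iterating converges to k ≈ 11.8.
Then θ = 352/(11.8−1) ≈ 32.5.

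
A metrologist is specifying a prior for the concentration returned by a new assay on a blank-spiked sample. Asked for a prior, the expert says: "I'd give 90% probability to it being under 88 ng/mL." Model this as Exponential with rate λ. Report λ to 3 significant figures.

λ ≈ 0.0262

P(T < 88.0) = 1 − e^(−λ·88.0) = 0.9, so λ = −ln(1−0.9)/88.0 = −ln(0.1)/88.0 = 0.0262.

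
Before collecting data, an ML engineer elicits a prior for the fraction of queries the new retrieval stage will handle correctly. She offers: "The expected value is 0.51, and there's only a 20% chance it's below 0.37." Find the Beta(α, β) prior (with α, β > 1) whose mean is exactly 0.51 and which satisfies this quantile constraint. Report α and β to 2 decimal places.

With mean 0.51 fixed, write α = 0.51s, β = 0.49s where s = α+β.
Need P(θ < 0.37) = 0.2 under Beta(0.51s, 0.49s). Normal approximation: (q−m)/√(m(1−m)/s) ≈ z_{0.2} = -0.842, so s ≈ 0.51·0.49·(-0.842)²/(0.37−0.51)² = 9.0.
At s = 9.0: P(θ<0.37) ≈ 0.201. Adjusting to match 0.2 gives s ≈ 9.13.
So α = 0.51·9.13 ≈ 4.66, β = 0.49·9.13 ≈ 4.47.

α ≈ 4.66, β ≈ 4.47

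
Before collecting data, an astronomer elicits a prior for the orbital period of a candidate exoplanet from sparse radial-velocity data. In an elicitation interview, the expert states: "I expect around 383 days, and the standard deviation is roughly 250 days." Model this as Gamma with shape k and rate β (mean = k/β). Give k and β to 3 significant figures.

For Gamma(k, rate β): mean = k/β, variance = k/β², so CV = 1/√k.
CV = SD/mean = 250/383 = 0.6527, hence k = 1/CV² = 2.35.
Then β = k/mean = 2.35/383 = 0.00613.

k ≈ 2.35, β ≈ 0.00613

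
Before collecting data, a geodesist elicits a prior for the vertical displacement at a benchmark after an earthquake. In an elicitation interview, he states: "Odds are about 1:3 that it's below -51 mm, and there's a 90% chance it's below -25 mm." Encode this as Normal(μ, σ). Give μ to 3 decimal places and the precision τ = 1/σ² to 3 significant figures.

μ = -42.035, τ = 0.00566

The p-quantile of Normal(μ,σ) is μ + z_p·σ, with z_{0.25} = -0.6745 and z_{0.9} = 1.282.
Eliminate σ: μ = (z₂·x₁ − z₁·x₂)/(z₂ − z₁) = (1.282·-51 − (-0.6745)·-25)/1.956 = -42.035.
Then σ = (x₂ − x₁)/(z₂ − z₁) = (-25 − -51)/1.956 = 13.292.
Precision τ = 1/σ² = 1/13.29² = 0.00566.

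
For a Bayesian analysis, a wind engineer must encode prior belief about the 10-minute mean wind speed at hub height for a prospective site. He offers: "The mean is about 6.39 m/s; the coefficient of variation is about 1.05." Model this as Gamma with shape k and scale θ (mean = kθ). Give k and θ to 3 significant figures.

For Gamma(k, scale θ): mean = kθ, variance = kθ², so CV = 1/√k.
CV = 1.05, hence k = 1/CV² = 0.907.
Then θ = mean/k = 6.39/0.907 = 7.04.

k ≈ 0.907, θ ≈ 7.04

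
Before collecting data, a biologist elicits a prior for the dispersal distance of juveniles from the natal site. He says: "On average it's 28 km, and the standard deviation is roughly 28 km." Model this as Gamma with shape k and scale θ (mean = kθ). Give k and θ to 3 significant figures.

For Gamma(k, scale θ): mean = kθ, variance = kθ², so CV = 1/√k.
CV = SD/mean = 28/28 = 1, hence k = 1/CV² = 1.
Then θ = mean/k = 28/1 = 28.

k ≈ 1, θ ≈ 28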